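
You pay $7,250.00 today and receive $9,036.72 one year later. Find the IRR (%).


Formula: IRR = C1/C0 - 1
Substituting: IRR = $9,036.72 / $7,250.00 - 1
Ratio: 1.246444 - 1 = 0.246444
IRR = 24.6444%

24.6444%


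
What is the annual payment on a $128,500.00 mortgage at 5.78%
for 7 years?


Formula: PMT = PV * r / (1 - (1+r)^(-n))
Denominator: 1 - (1 + 0.0578)^(-7) = 0.3252
Numerator: $128,500.00 * 0.0578 = 7427.3
PMT = 7427.3 / 0.3252 = $22,839.17

$22,839.17


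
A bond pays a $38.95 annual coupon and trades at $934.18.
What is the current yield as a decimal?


Formula: Current yield = annual coupon / price
Substituting: CY = $38.95 / $934.18
CY = 0.041694

0.041694


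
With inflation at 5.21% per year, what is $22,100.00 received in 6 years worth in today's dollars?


Formula: Real value = nominal / (1 + inflation)^years
Price level: (1 + 0.0521)^6 = 1.356257
Real value = $22,100.00 / 1.356257 = $16,294.84

$16,294.84


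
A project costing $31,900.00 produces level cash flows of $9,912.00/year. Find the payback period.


Formula: Payback = investment / annual cash flow
Substituting: Payback = $31,900.00 / $9,912.00
Payback = 3.2183 years

3.2183 years


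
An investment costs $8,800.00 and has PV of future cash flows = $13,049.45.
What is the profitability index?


Formula: PI = PV(cash flows) / initial investment
Substituting: PI = $13,049.45 / $8,800.00
PI = 1.4829

1.4829


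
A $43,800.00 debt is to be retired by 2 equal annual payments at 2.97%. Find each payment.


Formula: PMT = PV * r / (1 - (1+r)^(-n))
Denominator: 1 - (1 + 0.0297)^(-2) = 0.056855
Numerator: $43,800.00 * 0.0297 = 1300.86
PMT = 1300.86 / 0.056855 = $22,880.40

$22,880.40


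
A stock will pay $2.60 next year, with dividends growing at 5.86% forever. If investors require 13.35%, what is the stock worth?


Formula: P = D1 / (r - g)
Spread: r - g = 0.1335 - 0.0586 = 0.0749
Substituting: P = $2.60 / 0.0749
P = $34.71

$34.71


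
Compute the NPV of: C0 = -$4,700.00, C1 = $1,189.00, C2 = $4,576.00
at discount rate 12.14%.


Formula: NPV = C0 + C1/(1+r) + C2/(1+r)^2
Discount C1: $1,189.00 / (1 + 0.1214) = $1,060.28
Discount C2: $4,576.00 / (1 + 0.1214)^2 = $3,638.86
NPV = -$4,700.00 + $1,060.28 + $3,638.86 = -$0.86

-$0.86


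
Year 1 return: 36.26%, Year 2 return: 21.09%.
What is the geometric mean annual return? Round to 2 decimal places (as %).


Formula: Geometric mean = ((1+r1)*(1+r2))^(1/2) - 1
Product: (1 + 0.3626) * (1 + 0.2109) = 1.3626 * 1.2109 = 1.649972
Square root: 1.649972^0.5 = 1.284512
Geometric mean = 1.284512 - 1 = 0.284512
As percentage: 28.45%

28.45%


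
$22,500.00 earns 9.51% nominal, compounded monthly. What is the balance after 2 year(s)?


Formula: FV = P * (1 + r/m)^(m*t)
Period rate: r/m = 0.0951 / 12 = 0.007925
Total periods: m*t = 12 * 2 = 24
Growth factor: (1 + 0.007925)^24 = 1.208585
FV = $22,500.00 * 1.208585 = $27,193.16

$27,193.16


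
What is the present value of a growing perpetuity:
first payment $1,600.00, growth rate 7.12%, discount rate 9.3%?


Formula: PV = C / (r - g)
Spread: r - g = 0.093 - 0.0712 = 0.0218
Substituting: PV = $1,600.00 / 0.0218
PV = $73,394.50

$73,394.50


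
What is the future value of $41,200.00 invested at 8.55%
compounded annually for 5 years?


Formula: FV = P * (1 + r)^n
Substituting: FV = $41,200.00 * (1 + 0.0855)^5
Growth factor: (1.0855)^5 = 1.507125
FV = $41,200.00 * 1.507125 = $62,093.53

$62,093.53


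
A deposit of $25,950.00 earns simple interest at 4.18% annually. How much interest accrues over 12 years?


Formula: I = P * r * t
Substituting: I = $25,950.00 * 0.0418 * 12
Step: I = $25,950.00 * 0.5016
I = $13,016.52

$13,016.52


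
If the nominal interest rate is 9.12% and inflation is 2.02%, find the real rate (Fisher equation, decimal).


Formula: (1 + r_real) = (1 + r_nom) / (1 + inflation)
Substituting: (1 + r_real) = 1.0912 / 1.0202
(1 + r_real) = 1.069594
r_real = 1.069594 - 1 = 0.069594

0.069594


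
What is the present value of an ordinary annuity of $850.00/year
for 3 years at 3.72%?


Formula: PV = PMT * (1 - (1+r)^(-n)) / r
Discount factor: (1 + 0.0372)^(-3) = 0.896216
Bracket: 1 - 0.896216 = 0.103784
PV = $850.00 * 0.103784 / 0.0372 = $2,371.42

$2,371.42


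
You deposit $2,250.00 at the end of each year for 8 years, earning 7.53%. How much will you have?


Formula: FV = PMT * ((1+r)^n - 1) / r
Growth factor: (1 + 0.0753)^8 = 1.787463
Numerator: 1.787463 - 1 = 0.787463
FV = $2,250.00 * 0.787463 / 0.0753 = $23,529.78

$23,529.78


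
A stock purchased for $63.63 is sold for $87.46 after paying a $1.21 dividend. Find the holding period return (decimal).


Formula: HPR = (P1 - P0 + D) / P0
Gain: $87.46 - $63.63 + $1.21 = $25.04
HPR = $25.04 / $63.63 = 0.3935

0.3935


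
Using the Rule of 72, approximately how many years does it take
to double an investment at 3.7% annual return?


Formula: Years ≈ 72 / r
Substituting: Years ≈ 72 / 3.7
Years ≈ 19.5

19.5 years


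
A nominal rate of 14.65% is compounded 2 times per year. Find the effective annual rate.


Formula: EAR = (1 + r/m)^m - 1
Period rate: r/m = 0.1465 / 2 = 0.07325
Compounding: (1 + 0.07325)^2 = 1.151866
EAR = 1.151866 - 1 = 0.151866

0.151866


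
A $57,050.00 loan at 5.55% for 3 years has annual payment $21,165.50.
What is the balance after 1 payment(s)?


Formula: Balance = PV*(1+r)^k - PMT*((1+r)^k - 1)/r
Growth: (1 + 0.0555)^1 = 1.0555
Accumulated factor: ((1+r)^k - 1)/r = 1.0
Balance = $57,050.00 * 1.0555 - $21,165.50 * 1.0
Balance = $39,050.78

$39,050.78


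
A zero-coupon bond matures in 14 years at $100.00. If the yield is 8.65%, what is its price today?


Formula: Price = FV / (1 + r)^n
Substituting: Price = $100.00 / (1 + 0.0865)^14
Discount factor: (1.0865)^14 = 3.194598
Price = $100.00 / 3.194598 = $31.30

$31.30


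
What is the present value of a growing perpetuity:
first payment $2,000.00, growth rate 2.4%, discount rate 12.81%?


Formula: PV = C / (r - g)
Spread: r - g = 0.1281 - 0.024 = 0.1041
Substituting: PV = $2,000.00 / 0.1041
PV = $19,212.30

$19,212.30


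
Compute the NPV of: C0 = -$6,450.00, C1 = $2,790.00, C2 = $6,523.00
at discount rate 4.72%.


Formula: NPV = C0 + C1/(1+r) + C2/(1+r)^2
Discount C1: $2,790.00 / (1 + 0.0472) = $2,664.25
Discount C2: $6,523.00 / (1 + 0.0472)^2 = $5,948.23
NPV = -$6,450.00 + $2,664.25 + $5,948.23 = $2,162.48

$2,162.48


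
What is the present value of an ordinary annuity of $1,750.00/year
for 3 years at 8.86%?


Formula: PV = PMT * (1 - (1+r)^(-n)) / r
Discount factor: (1 + 0.0886)^(-3) = 0.775167
Bracket: 1 - 0.775167 = 0.224833
PV = $1,750.00 * 0.224833 / 0.0886 = $4,440.84

$4,440.84


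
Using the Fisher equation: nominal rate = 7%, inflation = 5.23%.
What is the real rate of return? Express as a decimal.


Formula: (1 + r_real) = (1 + r_nom) / (1 + inflation)
Substituting: (1 + r_real) = 1.07 / 1.0523
(1 + r_real) = 1.01682
r_real = 1.01682 - 1 = 0.01682

0.01682


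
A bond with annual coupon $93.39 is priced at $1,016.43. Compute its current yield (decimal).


Formula: Current yield = annual coupon / price
Substituting: CY = $93.39 / $1,016.43
CY = 0.09188

0.09188


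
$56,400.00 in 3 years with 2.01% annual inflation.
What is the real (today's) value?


Formula: Real value = nominal / (1 + inflation)^years
Price level: (1 + 0.0201)^3 = 1.06152
Real value = $56,400.00 / 1.06152 = $53,131.35

$53,131.35


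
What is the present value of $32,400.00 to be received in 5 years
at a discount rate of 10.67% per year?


Formula: PV = FV / (1 + r)^n
Substituting: PV = $32,400.00 / (1 + 0.1067)^5
Discount factor: (1.1067)^5 = 1.660158
PV = $32,400.00 / 1.660158 = $19,516.21

$19,516.21


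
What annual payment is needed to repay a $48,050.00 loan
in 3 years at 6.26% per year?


Formula: PMT = PV * r / (1 - (1+r)^(-n))
Denominator: 1 - (1 + 0.0626)^(-3) = 0.166529
Numerator: $48,050.00 * 0.0626 = 3007.93
PMT = 3007.93 / 0.166529 = $18,062.51

$18,062.51


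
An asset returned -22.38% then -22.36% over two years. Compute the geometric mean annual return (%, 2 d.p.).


Formula: Geometric mean = ((1+r1)*(1+r2))^(1/2) - 1
Product: (1 + -0.2238) * (1 + -0.2236) = 0.7762 * 0.7764 = 0.602642
Square root: 0.602642^0.5 = 0.7763
Geometric mean = 0.7763 - 1 = -0.2237
As percentage: -22.37%

-22.37%


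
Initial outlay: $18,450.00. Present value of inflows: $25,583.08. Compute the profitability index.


Formula: PI = PV(cash flows) / initial investment
Substituting: PI = $25,583.08 / $18,450.00
PI = 1.3866

1.3866


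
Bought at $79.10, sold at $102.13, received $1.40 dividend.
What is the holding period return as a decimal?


Formula: HPR = (P1 - P0 + D) / P0
Gain: $102.13 - $79.10 + $1.40 = $24.43
HPR = $24.43 / $79.10 = 0.3088

0.3088


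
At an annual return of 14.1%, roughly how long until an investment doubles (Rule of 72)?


Formula: Years ≈ 72 / r
Substituting: Years ≈ 72 / 14.1
Years ≈ 5.1

5.1 years


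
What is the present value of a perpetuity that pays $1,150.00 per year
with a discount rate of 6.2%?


Formula: PV = C / r
Substituting: PV = $1,150.00 / 0.062
PV = $18,548.39

$18,548.39


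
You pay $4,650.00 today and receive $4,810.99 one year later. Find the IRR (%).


Formula: IRR = C1/C0 - 1
Substituting: IRR = $4,810.99 / $4,650.00 - 1
Ratio: 1.034622 - 1 = 0.034622
IRR = 3.4622%

3.4622%


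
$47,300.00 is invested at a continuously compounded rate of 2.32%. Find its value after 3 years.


Formula: FV = P * e^(r*t)
Exponent: r*t = 0.0232 * 3 = 0.0696
e^(0.0696) = 1.072079
FV = $47,300.00 * 1.072079 = $50,709.35

$50,709.35


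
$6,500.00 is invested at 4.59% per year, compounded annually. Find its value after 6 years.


Formula: FV = P * (1 + r)^n
Substituting: FV = $6,500.00 * (1 + 0.0459)^6
Growth factor: (1.0459)^6 = 1.309004
FV = $6,500.00 * 1.309004 = $8,508.53

$8,508.53


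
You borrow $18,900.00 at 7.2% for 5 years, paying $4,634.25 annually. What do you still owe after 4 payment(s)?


Formula: Balance = PV*(1+r)^k - PMT*((1+r)^k - 1)/r
Growth: (1 + 0.072)^4 = 1.320624
Accumulated factor: ((1+r)^k - 1)/r = 4.453109
Balance = $18,900.00 * 1.320624 - $4,634.25 * 4.453109
Balance = $4,322.97

$4,322.97


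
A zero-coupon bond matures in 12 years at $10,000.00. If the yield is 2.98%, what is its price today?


Formula: Price = FV / (1 + r)^n
Substituting: Price = $10,000.00 / (1 + 0.0298)^12
Discount factor: (1.0298)^12 = 1.422442
Price = $10,000.00 / 1.422442 = $7,030.16

$7,030.16


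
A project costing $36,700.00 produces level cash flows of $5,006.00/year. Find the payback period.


Formula: Payback = investment / annual cash flow
Substituting: Payback = $36,700.00 / $5,006.00
Payback = 7.3312 years

7.3312 years


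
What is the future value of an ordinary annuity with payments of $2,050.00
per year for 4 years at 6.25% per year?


Formula: FV = PMT * ((1+r)^n - 1) / r
Growth factor: (1 + 0.0625)^4 = 1.274429
Numerator: 1.274429 - 1 = 0.274429
FV = $2,050.00 * 0.274429 / 0.0625 = $9,001.28

$9,001.28


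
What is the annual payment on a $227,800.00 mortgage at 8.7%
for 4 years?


Formula: PMT = PV * r / (1 - (1+r)^(-n))
Denominator: 1 - (1 + 0.087)^(-4) = 0.283722
Numerator: $227,800.00 * 0.087 = 19818.6
PMT = 19818.6 / 0.283722 = $69,852.27

$69,852.27


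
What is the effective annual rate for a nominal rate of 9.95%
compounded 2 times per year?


Formula: EAR = (1 + r/m)^m - 1
Period rate: r/m = 0.0995 / 2 = 0.04975
Compounding: (1 + 0.04975)^2 = 1.101975
EAR = 1.101975 - 1 = 0.101975

0.101975


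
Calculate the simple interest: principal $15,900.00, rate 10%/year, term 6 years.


Formula: I = P * r * t
Substituting: I = $15,900.00 * 0.1 * 6
Step: I = $15,900.00 * 0.6
I = $9,540.00

$9,540.00


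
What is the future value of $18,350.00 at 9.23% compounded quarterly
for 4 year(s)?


Formula: FV = P * (1 + r/m)^(m*t)
Period rate: r/m = 0.0923 / 4 = 0.023075
Total periods: m*t = 4 * 4 = 16
Growth factor: (1 + 0.023075)^16 = 1.440521
FV = $18,350.00 * 1.440521 = $26,433.56

$26,433.56


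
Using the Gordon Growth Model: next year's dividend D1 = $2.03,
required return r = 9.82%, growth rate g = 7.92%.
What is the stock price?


Formula: P = D1 / (r - g)
Spread: r - g = 0.0982 - 0.0792 = 0.019
Substituting: P = $2.03 / 0.019
P = $106.84

$106.84


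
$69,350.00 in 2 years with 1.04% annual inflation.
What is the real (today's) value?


Formula: Real value = nominal / (1 + inflation)^years
Price level: (1 + 0.0104)^2 = 1.020908
Real value = $69,350.00 / 1.020908 = $67,929.71

$67,929.71


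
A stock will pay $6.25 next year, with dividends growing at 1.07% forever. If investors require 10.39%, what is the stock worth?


Formula: P = D1 / (r - g)
Spread: r - g = 0.1039 - 0.0107 = 0.0932
Substituting: P = $6.25 / 0.0932
P = $67.06

$67.06


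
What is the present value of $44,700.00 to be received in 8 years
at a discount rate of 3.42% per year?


Formula: PV = FV / (1 + r)^n
Substituting: PV = $44,700.00 / (1 + 0.0342)^8
Discount factor: (1.0342)^8 = 1.308688
PV = $44,700.00 / 1.308688 = $34,156.33

$34,156.33


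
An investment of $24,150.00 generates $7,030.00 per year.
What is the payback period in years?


Formula: Payback = investment / annual cash flow
Substituting: Payback = $24,150.00 / $7,030.00
Payback = 3.4353 years

3.4353 years


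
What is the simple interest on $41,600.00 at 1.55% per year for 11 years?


Formula: I = P * r * t
Substituting: I = $41,600.00 * 0.0155 * 11
Step: I = $41,600.00 * 0.1705
I = $7,092.80

$7,092.80


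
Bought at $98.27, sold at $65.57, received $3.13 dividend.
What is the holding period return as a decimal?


Formula: HPR = (P1 - P0 + D) / P0
Gain: $65.57 - $98.27 + $3.13 = -$29.57
HPR = -$29.57 / $98.27 = -0.3009

-0.3009


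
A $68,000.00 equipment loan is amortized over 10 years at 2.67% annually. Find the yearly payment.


Formula: PMT = PV * r / (1 - (1+r)^(-n))
Denominator: 1 - (1 + 0.0267)^(-10) = 0.231641
Numerator: $68,000.00 * 0.0267 = 1815.6
PMT = 1815.6 / 0.231641 = $7,838.00

$7,838.00


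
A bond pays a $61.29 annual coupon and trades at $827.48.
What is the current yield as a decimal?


Formula: Current yield = annual coupon / price
Substituting: CY = $61.29 / $827.48
CY = 0.074068

0.074068


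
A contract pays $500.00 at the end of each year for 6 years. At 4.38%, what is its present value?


Formula: PV = PMT * (1 - (1+r)^(-n)) / r
Discount factor: (1 + 0.0438)^(-6) = 0.773208
Bracket: 1 - 0.773208 = 0.226792
PV = $500.00 * 0.226792 / 0.0438 = $2,588.95

$2,588.95


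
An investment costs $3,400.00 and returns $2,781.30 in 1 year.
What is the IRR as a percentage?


Formula: IRR = C1/C0 - 1
Substituting: IRR = $2,781.30 / $3,400.00 - 1
Ratio: 0.818029 - 1 = -0.181971
IRR = -18.1971%

-18.1971%


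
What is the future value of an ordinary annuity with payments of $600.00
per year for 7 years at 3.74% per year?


Formula: FV = PMT * ((1+r)^n - 1) / r
Growth factor: (1 + 0.0374)^7 = 1.293075
Numerator: 1.293075 - 1 = 0.293075
FV = $600.00 * 0.293075 / 0.0374 = $4,701.74

$4,701.74


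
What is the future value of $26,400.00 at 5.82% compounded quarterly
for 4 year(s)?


Formula: FV = P * (1 + r/m)^(m*t)
Period rate: r/m = 0.0582 / 4 = 0.01455
Total periods: m*t = 4 * 4 = 16
Growth factor: (1 + 0.01455)^16 = 1.260014
FV = $26,400.00 * 1.260014 = $33,264.36

$33,264.36


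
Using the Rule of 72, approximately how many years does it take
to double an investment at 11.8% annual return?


Formula: Years ≈ 72 / r
Substituting: Years ≈ 72 / 11.8
Years ≈ 6.1

6.1 years


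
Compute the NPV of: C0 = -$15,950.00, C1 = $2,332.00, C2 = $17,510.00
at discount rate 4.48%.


Formula: NPV = C0 + C1/(1+r) + C2/(1+r)^2
Discount C1: $2,332.00 / (1 + 0.0448) = $2,232.01
Discount C2: $17,510.00 / (1 + 0.0448)^2 = $16,040.57
NPV = -$15,950.00 + $2,232.01 + $16,040.57 = $2,322.58

$2,322.58


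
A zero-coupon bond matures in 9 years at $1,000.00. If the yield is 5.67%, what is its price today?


Formula: Price = FV / (1 + r)^n
Substituting: Price = $1,000.00 / (1 + 0.0567)^9
Discount factor: (1.0567)^9 = 1.642727
Price = $1,000.00 / 1.642727 = $608.74

$608.74


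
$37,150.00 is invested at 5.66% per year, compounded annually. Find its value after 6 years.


Formula: FV = P * (1 + r)^n
Substituting: FV = $37,150.00 * (1 + 0.0566)^6
Growth factor: (1.0566)^6 = 1.391437
FV = $37,150.00 * 1.391437 = $51,691.90

$51,691.90


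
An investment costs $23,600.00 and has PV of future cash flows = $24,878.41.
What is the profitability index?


Formula: PI = PV(cash flows) / initial investment
Substituting: PI = $24,878.41 / $23,600.00
PI = 1.0542

1.0542


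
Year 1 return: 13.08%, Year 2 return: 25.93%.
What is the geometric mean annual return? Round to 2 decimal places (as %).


Formula: Geometric mean = ((1+r1)*(1+r2))^(1/2) - 1
Product: (1 + 0.1308) * (1 + 0.2593) = 1.1308 * 1.2593 = 1.424016
Square root: 1.424016^0.5 = 1.193322
Geometric mean = 1.193322 - 1 = 0.193322
As percentage: 19.33%

19.33%


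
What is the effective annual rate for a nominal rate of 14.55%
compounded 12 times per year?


Formula: EAR = (1 + r/m)^m - 1
Period rate: r/m = 0.1455 / 12 = 0.012125
Compounding: (1 + 0.012125)^12 = 1.155606
EAR = 1.155606 - 1 = 0.155606

0.155606


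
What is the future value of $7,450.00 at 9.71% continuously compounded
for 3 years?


Formula: FV = P * e^(r*t)
Exponent: r*t = 0.0971 * 3 = 0.2913
e^(0.2913) = 1.338166
FV = $7,450.00 * 1.338166 = $9,969.34

$9,969.34


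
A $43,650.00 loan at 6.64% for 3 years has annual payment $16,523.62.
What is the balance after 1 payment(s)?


Formula: Balance = PV*(1+r)^k - PMT*((1+r)^k - 1)/r
Growth: (1 + 0.0664)^1 = 1.0664
Accumulated factor: ((1+r)^k - 1)/r = 1.0
Balance = $43,650.00 * 1.0664 - $16,523.62 * 1.0
Balance = $30,024.74

$30,024.74


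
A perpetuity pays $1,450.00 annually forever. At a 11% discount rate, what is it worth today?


Formula: PV = C / r
Substituting: PV = $1,450.00 / 0.11
PV = $13,181.82

$13,181.82


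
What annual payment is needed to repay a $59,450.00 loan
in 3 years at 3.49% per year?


Formula: PMT = PV * r / (1 - (1+r)^(-n))
Denominator: 1 - (1 + 0.0349)^(-3) = 0.097796
Numerator: $59,450.00 * 0.0349 = 2074.805
PMT = 2074.805 / 0.097796 = $21,215.68

$21,215.68


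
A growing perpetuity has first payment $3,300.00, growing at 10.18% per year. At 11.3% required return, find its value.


Formula: PV = C / (r - g)
Spread: r - g = 0.113 - 0.1018 = 0.0112
Substituting: PV = $3,300.00 / 0.0112
PV = $294,642.86

$294,642.86


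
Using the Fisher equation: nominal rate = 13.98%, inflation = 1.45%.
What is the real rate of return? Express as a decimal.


Formula: (1 + r_real) = (1 + r_nom) / (1 + inflation)
Substituting: (1 + r_real) = 1.1398 / 1.0145
(1 + r_real) = 1.123509
r_real = 1.123509 - 1 = 0.123509

0.123509


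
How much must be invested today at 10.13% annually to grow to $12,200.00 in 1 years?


Formula: PV = FV / (1 + r)^n
Substituting: PV = $12,200.00 / (1 + 0.1013)^1
Discount factor: (1.1013)^1 = 1.1013
PV = $12,200.00 / 1.1013 = $11,077.82

$11,077.82


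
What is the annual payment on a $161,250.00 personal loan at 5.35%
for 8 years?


Formula: PMT = PV * r / (1 - (1+r)^(-n))
Denominator: 1 - (1 + 0.0535)^(-8) = 0.340942
Numerator: $161,250.00 * 0.0535 = 8626.875
PMT = 8626.875 / 0.340942 = $25,303.06

$25,303.06


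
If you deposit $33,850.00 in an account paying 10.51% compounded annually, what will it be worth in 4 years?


Formula: FV = P * (1 + r)^n
Substituting: FV = $33,850.00 * (1 + 0.1051)^4
Growth factor: (1.1051)^4 = 1.491442
FV = $33,850.00 * 1.491442 = $50,485.31

$50,485.31


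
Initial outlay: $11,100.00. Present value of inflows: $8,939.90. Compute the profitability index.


Formula: PI = PV(cash flows) / initial investment
Substituting: PI = $8,939.90 / $11,100.00
PI = 0.8054

0.8054


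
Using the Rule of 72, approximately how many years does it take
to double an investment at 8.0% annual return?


Formula: Years ≈ 72 / r
Substituting: Years ≈ 72 / 8.0
Years ≈ 9.0

9.0 years


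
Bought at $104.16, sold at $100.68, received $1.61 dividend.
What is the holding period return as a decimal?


Formula: HPR = (P1 - P0 + D) / P0
Gain: $100.68 - $104.16 + $1.61 = -$1.87
HPR = -$1.87 / $104.16 = -0.018

-0.018


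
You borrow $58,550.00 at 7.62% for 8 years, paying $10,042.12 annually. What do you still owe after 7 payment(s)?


Formula: Balance = PV*(1+r)^k - PMT*((1+r)^k - 1)/r
Growth: (1 + 0.0762)^7 = 1.672056
Accumulated factor: ((1+r)^k - 1)/r = 8.819637
Balance = $58,550.00 * 1.672056 - $10,042.12 * 8.819637
Balance = $9,331.04

$9,331.04


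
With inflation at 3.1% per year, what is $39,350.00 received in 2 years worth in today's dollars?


Formula: Real value = nominal / (1 + inflation)^years
Price level: (1 + 0.031)^2 = 1.062961
Real value = $39,350.00 / 1.062961 = $37,019.23

$37,019.23


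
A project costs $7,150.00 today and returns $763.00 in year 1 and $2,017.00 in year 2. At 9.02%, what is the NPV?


Formula: NPV = C0 + C1/(1+r) + C2/(1+r)^2
Discount C1: $763.00 / (1 + 0.0902) = $699.87
Discount C2: $2,017.00 / (1 + 0.0902)^2 = $1,697.05
NPV = -$7,150.00 + $699.87 + $1,697.05 = -$4,753.08

-$4,753.08


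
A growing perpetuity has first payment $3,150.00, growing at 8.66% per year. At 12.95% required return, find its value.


Formula: PV = C / (r - g)
Spread: r - g = 0.1295 - 0.0866 = 0.0429
Substituting: PV = $3,150.00 / 0.0429
PV = $73,426.57

$73,426.57


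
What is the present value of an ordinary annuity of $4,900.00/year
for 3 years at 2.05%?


Formula: PV = PMT * (1 - (1+r)^(-n)) / r
Discount factor: (1 + 0.0205)^(-3) = 0.940938
Bracket: 1 - 0.940938 = 0.059062
PV = $4,900.00 * 0.059062 / 0.0205 = $14,117.28

$14,117.28


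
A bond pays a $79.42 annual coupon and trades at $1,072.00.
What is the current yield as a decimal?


Formula: Current yield = annual coupon / price
Substituting: CY = $79.42 / $1,072.00
CY = 0.074086

0.074086


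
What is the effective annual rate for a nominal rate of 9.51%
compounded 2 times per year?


Formula: EAR = (1 + r/m)^m - 1
Period rate: r/m = 0.0951 / 2 = 0.04755
Compounding: (1 + 0.04755)^2 = 1.097361
EAR = 1.097361 - 1 = 0.097361

0.097361


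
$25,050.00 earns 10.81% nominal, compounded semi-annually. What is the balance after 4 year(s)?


Formula: FV = P * (1 + r/m)^(m*t)
Period rate: r/m = 0.1081 / 2 = 0.05405
Total periods: m*t = 2 * 4 = 8
Growth factor: (1 + 0.05405)^8 = 1.523666
FV = $25,050.00 * 1.523666 = $38,167.83

$38,167.83


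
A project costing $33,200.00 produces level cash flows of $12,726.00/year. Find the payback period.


Formula: Payback = investment / annual cash flow
Substituting: Payback = $33,200.00 / $12,726.00
Payback = 2.6088 years

2.6088 years


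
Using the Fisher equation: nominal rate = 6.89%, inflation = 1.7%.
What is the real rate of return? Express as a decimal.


Formula: (1 + r_real) = (1 + r_nom) / (1 + inflation)
Substituting: (1 + r_real) = 1.0689 / 1.017
(1 + r_real) = 1.051032
r_real = 1.051032 - 1 = 0.051032

0.051032


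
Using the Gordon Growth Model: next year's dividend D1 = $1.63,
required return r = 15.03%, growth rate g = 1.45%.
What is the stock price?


Formula: P = D1 / (r - g)
Spread: r - g = 0.1503 - 0.0145 = 0.1358
Substituting: P = $1.63 / 0.1358
P = $12.00

$12.00


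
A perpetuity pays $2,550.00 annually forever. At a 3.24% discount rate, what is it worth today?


Formula: PV = C / r
Substituting: PV = $2,550.00 / 0.0324
PV = $78,703.70

$78,703.70


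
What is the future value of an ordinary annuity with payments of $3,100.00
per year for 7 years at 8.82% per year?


Formula: FV = PMT * ((1+r)^n - 1) / r
Growth factor: (1 + 0.0882)^7 = 1.807012
Numerator: 1.807012 - 1 = 0.807012
FV = $3,100.00 * 0.807012 / 0.0882 = $28,364.37

$28,364.37


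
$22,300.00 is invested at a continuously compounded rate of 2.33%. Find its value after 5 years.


Formula: FV = P * e^(r*t)
Exponent: r*t = 0.0233 * 5 = 0.1165
e^(0.1165) = 1.123558
FV = $22,300.00 * 1.123558 = $25,055.33

$25,055.33


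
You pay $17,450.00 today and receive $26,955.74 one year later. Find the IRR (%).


Formula: IRR = C1/C0 - 1
Substituting: IRR = $26,955.74 / $17,450.00 - 1
Ratio: 1.544742 - 1 = 0.544742
IRR = 54.4742%

54.4742%


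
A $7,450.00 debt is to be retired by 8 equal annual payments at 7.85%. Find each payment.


Formula: PMT = PV * r / (1 - (1+r)^(-n))
Denominator: 1 - (1 + 0.0785)^(-8) = 0.45369
Numerator: $7,450.00 * 0.0785 = 584.825
PMT = 584.825 / 0.45369 = $1,289.04

$1,289.04


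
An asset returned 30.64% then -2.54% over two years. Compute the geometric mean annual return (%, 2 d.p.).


Formula: Geometric mean = ((1+r1)*(1+r2))^(1/2) - 1
Product: (1 + 0.3064) * (1 + -0.0254) = 1.3064 * 0.9746 = 1.273217
Square root: 1.273217^0.5 = 1.128369
Geometric mean = 1.128369 - 1 = 0.128369
As percentage: 12.84%

12.84%


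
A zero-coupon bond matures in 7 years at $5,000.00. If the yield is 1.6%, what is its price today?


Formula: Price = FV / (1 + r)^n
Substituting: Price = $5,000.00 / (1 + 0.016)^7
Discount factor: (1.016)^7 = 1.117522
Price = $5,000.00 / 1.117522 = $4,474.19

$4,474.19


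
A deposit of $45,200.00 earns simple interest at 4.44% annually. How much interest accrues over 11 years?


Formula: I = P * r * t
Substituting: I = $45,200.00 * 0.0444 * 11
Step: I = $45,200.00 * 0.4884
I = $22,075.68

$22,075.68


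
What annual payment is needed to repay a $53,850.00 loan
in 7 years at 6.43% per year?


Formula: PMT = PV * r / (1 - (1+r)^(-n))
Denominator: 1 - (1 + 0.0643)^(-7) = 0.353525
Numerator: $53,850.00 * 0.0643 = 3462.555
PMT = 3462.555 / 0.353525 = $9,794.36

$9,794.36


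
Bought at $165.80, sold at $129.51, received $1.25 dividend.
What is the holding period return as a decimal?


Formula: HPR = (P1 - P0 + D) / P0
Gain: $129.51 - $165.80 + $1.25 = -$35.04
HPR = -$35.04 / $165.80 = -0.2113

-0.2113


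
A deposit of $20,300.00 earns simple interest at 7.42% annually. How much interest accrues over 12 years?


Formula: I = P * r * t
Substituting: I = $20,300.00 * 0.0742 * 12
Step: I = $20,300.00 * 0.8904
I = $18,075.12

$18,075.12


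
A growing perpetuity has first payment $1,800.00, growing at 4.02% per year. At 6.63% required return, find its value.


Formula: PV = C / (r - g)
Spread: r - g = 0.0663 - 0.0402 = 0.0261
Substituting: PV = $1,800.00 / 0.0261
PV = $68,965.52

$68,965.52


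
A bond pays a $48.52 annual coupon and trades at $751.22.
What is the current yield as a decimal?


Formula: Current yield = annual coupon / price
Substituting: CY = $48.52 / $751.22
CY = 0.064588

0.064588


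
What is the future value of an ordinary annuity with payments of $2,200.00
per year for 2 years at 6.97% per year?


Formula: FV = PMT * ((1+r)^n - 1) / r
Growth factor: (1 + 0.0697)^2 = 1.144258
Numerator: 1.144258 - 1 = 0.144258
FV = $2,200.00 * 0.144258 / 0.0697 = $4,553.34

$4,553.34


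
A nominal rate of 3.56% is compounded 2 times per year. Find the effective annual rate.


Formula: EAR = (1 + r/m)^m - 1
Period rate: r/m = 0.0356 / 2 = 0.0178
Compounding: (1 + 0.0178)^2 = 1.035917
EAR = 1.035917 - 1 = 0.035917

0.035917


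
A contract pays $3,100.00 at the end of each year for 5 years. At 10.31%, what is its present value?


Formula: PV = PMT * (1 - (1+r)^(-n)) / r
Discount factor: (1 + 0.1031)^(-5) = 0.612245
Bracket: 1 - 0.612245 = 0.387755
PV = $3,100.00 * 0.387755 / 0.1031 = $11,658.96

$11,658.96


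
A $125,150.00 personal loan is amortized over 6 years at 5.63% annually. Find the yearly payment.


Formula: PMT = PV * r / (1 - (1+r)^(-n))
Denominator: 1 - (1 + 0.0563)^(-6) = 0.280093
Numerator: $125,150.00 * 0.0563 = 7045.945
PMT = 7045.945 / 0.280093 = $25,155.72

$25,155.72


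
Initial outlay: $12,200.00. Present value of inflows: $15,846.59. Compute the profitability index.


Formula: PI = PV(cash flows) / initial investment
Substituting: PI = $15,846.59 / $12,200.00
PI = 1.2989

1.2989


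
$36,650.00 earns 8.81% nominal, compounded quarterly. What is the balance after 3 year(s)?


Formula: FV = P * (1 + r/m)^(m*t)
Period rate: r/m = 0.0881 / 4 = 0.022025
Total periods: m*t = 4 * 3 = 12
Growth factor: (1 + 0.022025)^12 = 1.298788
FV = $36,650.00 * 1.298788 = $47,600.58

$47,600.58


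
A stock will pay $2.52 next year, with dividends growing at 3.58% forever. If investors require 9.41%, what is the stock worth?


Formula: P = D1 / (r - g)
Spread: r - g = 0.0941 - 0.0358 = 0.0583
Substituting: P = $2.52 / 0.0583
P = $43.22

$43.22


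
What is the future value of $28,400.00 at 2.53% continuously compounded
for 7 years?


Formula: FV = P * e^(r*t)
Exponent: r*t = 0.0253 * 7 = 0.1771
e^(0.1771) = 1.19375
FV = $28,400.00 * 1.19375 = $33,902.51

$33,902.51


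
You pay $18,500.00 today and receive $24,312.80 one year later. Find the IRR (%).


Formula: IRR = C1/C0 - 1
Substituting: IRR = $24,312.80 / $18,500.00 - 1
Ratio: 1.314205 - 1 = 0.314205
IRR = 31.4205%

31.4205%


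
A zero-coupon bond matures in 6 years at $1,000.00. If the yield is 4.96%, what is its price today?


Formula: Price = FV / (1 + r)^n
Substituting: Price = $1,000.00 / (1 + 0.0496)^6
Discount factor: (1.0496)^6 = 1.337035
Price = $1,000.00 / 1.337035 = $747.92

$747.92


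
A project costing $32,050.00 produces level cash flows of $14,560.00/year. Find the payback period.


Formula: Payback = investment / annual cash flow
Substituting: Payback = $32,050.00 / $14,560.00
Payback = 2.2012 years

2.2012 years


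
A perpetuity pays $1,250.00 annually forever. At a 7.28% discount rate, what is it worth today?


Formula: PV = C / r
Substituting: PV = $1,250.00 / 0.0728
PV = $17,170.33

$17,170.33


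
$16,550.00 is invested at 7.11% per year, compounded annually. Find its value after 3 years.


Formula: FV = P * (1 + r)^n
Substituting: FV = $16,550.00 * (1 + 0.0711)^3
Growth factor: (1.0711)^3 = 1.228825
FV = $16,550.00 * 1.228825 = $20,337.05

$20,337.05


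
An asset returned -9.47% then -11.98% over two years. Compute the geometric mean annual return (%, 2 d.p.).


Formula: Geometric mean = ((1+r1)*(1+r2))^(1/2) - 1
Product: (1 + -0.0947) * (1 + -0.1198) = 0.9053 * 0.8802 = 0.796845
Square root: 0.796845^0.5 = 0.892662
Geometric mean = 0.892662 - 1 = -0.107338
As percentage: -10.73%

-10.73%


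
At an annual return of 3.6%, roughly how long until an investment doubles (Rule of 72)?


Formula: Years ≈ 72 / r
Substituting: Years ≈ 72 / 3.6
Years ≈ 20.0

20.0 years


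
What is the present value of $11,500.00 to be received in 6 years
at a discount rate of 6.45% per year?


Formula: PV = FV / (1 + r)^n
Substituting: PV = $11,500.00 / (1 + 0.0645)^6
Discount factor: (1.0645)^6 = 1.455037
PV = $11,500.00 / 1.455037 = $7,903.58

$7,903.58


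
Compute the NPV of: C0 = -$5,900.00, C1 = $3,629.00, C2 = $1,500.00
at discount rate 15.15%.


Formula: NPV = C0 + C1/(1+r) + C2/(1+r)^2
Discount C1: $3,629.00 / (1 + 0.1515) = $3,151.54
Discount C2: $1,500.00 / (1 + 0.1515)^2 = $1,131.26
NPV = -$5,900.00 + $3,151.54 + $1,131.26 = -$1,617.20

-$1,617.20


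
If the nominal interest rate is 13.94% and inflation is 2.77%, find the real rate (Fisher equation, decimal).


Formula: (1 + r_real) = (1 + r_nom) / (1 + inflation)
Substituting: (1 + r_real) = 1.1394 / 1.0277
(1 + r_real) = 1.108689
r_real = 1.108689 - 1 = 0.108689

0.108689


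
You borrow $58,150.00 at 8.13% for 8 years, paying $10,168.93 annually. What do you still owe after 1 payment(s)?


Formula: Balance = PV*(1+r)^k - PMT*((1+r)^k - 1)/r
Growth: (1 + 0.0813)^1 = 1.0813
Accumulated factor: ((1+r)^k - 1)/r = 1.0
Balance = $58,150.00 * 1.0813 - $10,168.93 * 1.0
Balance = $52,708.67

$52,708.67


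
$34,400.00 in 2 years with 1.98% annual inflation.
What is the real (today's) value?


Formula: Real value = nominal / (1 + inflation)^years
Price level: (1 + 0.0198)^2 = 1.039992
Real value = $34,400.00 / 1.039992 = $33,077.18

$33,077.18


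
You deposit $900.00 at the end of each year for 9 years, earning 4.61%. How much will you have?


Formula: FV = PMT * ((1+r)^n - 1) / r
Growth factor: (1 + 0.0461)^9 = 1.500233
Numerator: 1.500233 - 1 = 0.500233
FV = $900.00 * 0.500233 / 0.0461 = $9,765.94

$9,765.94


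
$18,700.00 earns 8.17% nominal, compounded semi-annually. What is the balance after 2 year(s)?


Formula: FV = P * (1 + r/m)^(m*t)
Period rate: r/m = 0.0817 / 2 = 0.04085
Total periods: m*t = 2 * 2 = 4
Growth factor: (1 + 0.04085)^4 = 1.173688
FV = $18,700.00 * 1.173688 = $21,947.96

$21,947.96


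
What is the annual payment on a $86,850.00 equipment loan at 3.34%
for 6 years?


Formula: PMT = PV * r / (1 - (1+r)^(-n))
Denominator: 1 - (1 + 0.0334)^(-6) = 0.178913
Numerator: $86,850.00 * 0.0334 = 2900.79
PMT = 2900.79 / 0.178913 = $16,213.42

$16,213.42


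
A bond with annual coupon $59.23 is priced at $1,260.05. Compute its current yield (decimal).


Formula: Current yield = annual coupon / price
Substituting: CY = $59.23 / $1,260.05
CY = 0.047006

0.047006


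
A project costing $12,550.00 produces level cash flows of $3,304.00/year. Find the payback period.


Formula: Payback = investment / annual cash flow
Substituting: Payback = $12,550.00 / $3,304.00
Payback = 3.7984 years

3.7984 years


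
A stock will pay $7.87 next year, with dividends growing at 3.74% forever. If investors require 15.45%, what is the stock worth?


Formula: P = D1 / (r - g)
Spread: r - g = 0.1545 - 0.0374 = 0.1171
Substituting: P = $7.87 / 0.1171
P = $67.21

$67.21


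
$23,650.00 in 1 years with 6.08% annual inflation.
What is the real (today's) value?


Formula: Real value = nominal / (1 + inflation)^years
Price level: (1 + 0.0608)^1 = 1.0608
Real value = $23,650.00 / 1.0608 = $22,294.49

$22,294.49


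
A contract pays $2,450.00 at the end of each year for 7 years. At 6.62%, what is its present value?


Formula: PV = PMT * (1 - (1+r)^(-n)) / r
Discount factor: (1 + 0.0662)^(-7) = 0.638453
Bracket: 1 - 0.638453 = 0.361547
PV = $2,450.00 * 0.361547 / 0.0662 = $13,380.50

$13,380.50


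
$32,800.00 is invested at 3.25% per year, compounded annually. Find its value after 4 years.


Formula: FV = P * (1 + r)^n
Substituting: FV = $32,800.00 * (1 + 0.0325)^4
Growth factor: (1.0325)^4 = 1.136476
FV = $32,800.00 * 1.136476 = $37,276.41

$37,276.41


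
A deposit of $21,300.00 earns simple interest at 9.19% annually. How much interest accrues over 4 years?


Formula: I = P * r * t
Substituting: I = $21,300.00 * 0.0919 * 4
Step: I = $21,300.00 * 0.3676
I = $7,829.88

$7,829.88


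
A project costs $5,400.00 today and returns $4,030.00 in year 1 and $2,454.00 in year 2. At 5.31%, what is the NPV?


Formula: NPV = C0 + C1/(1+r) + C2/(1+r)^2
Discount C1: $4,030.00 / (1 + 0.0531) = $3,826.80
Discount C2: $2,454.00 / (1 + 0.0531)^2 = $2,212.77
NPV = -$5,400.00 + $3,826.80 + $2,212.77 = $639.56

$639.56


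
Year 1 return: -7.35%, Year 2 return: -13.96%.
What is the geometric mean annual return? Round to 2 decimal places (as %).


Formula: Geometric mean = ((1+r1)*(1+r2))^(1/2) - 1
Product: (1 + -0.0735) * (1 + -0.1396) = 0.9265 * 0.8604 = 0.797161
Square root: 0.797161^0.5 = 0.892839
Geometric mean = 0.892839 - 1 = -0.107161
As percentage: -10.72%

-10.72%


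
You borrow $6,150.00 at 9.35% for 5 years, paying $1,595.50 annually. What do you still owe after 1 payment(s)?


Formula: Balance = PV*(1+r)^k - PMT*((1+r)^k - 1)/r
Growth: (1 + 0.0935)^1 = 1.0935
Accumulated factor: ((1+r)^k - 1)/r = 1.0
Balance = $6,150.00 * 1.0935 - $1,595.50 * 1.0
Balance = $5,129.53

$5,129.53


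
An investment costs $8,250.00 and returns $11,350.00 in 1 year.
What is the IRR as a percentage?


Formula: IRR = C1/C0 - 1
Substituting: IRR = $11,350.00 / $8,250.00 - 1
Ratio: 1.375758 - 1 = 0.375758
IRR = 37.5758%

37.5758%


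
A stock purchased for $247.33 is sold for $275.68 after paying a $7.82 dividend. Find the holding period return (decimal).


Formula: HPR = (P1 - P0 + D) / P0
Gain: $275.68 - $247.33 + $7.82 = $36.17
HPR = $36.17 / $247.33 = 0.1462

0.1462


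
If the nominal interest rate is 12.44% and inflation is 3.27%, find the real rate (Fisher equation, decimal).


Formula: (1 + r_real) = (1 + r_nom) / (1 + inflation)
Substituting: (1 + r_real) = 1.1244 / 1.0327
(1 + r_real) = 1.088796
r_real = 1.088796 - 1 = 0.088796

0.088796


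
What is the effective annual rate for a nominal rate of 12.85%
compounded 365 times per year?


Formula: EAR = (1 + r/m)^m - 1
Period rate: r/m = 0.1285 / 365 = 0.000352
Compounding: (1 + 0.000352)^365 = 1.137096
EAR = 1.137096 - 1 = 0.137096

0.137096


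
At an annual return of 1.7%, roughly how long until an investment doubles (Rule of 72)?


Formula: Years ≈ 72 / r
Substituting: Years ≈ 72 / 1.7
Years ≈ 42.4

42.4 years


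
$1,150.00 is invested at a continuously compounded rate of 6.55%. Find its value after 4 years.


Formula: FV = P * e^(r*t)
Exponent: r*t = 0.0655 * 4 = 0.262
e^(0.262) = 1.299527
FV = $1,150.00 * 1.299527 = $1,494.46

$1,494.46


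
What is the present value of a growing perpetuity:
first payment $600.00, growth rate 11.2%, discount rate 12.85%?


Formula: PV = C / (r - g)
Spread: r - g = 0.1285 - 0.112 = 0.0165
Substituting: PV = $600.00 / 0.0165
PV = $36,363.64

$36,363.64


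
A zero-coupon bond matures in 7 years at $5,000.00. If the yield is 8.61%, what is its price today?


Formula: Price = FV / (1 + r)^n
Substituting: Price = $5,000.00 / (1 + 0.0861)^7
Discount factor: (1.0861)^7 = 1.782743
Price = $5,000.00 / 1.782743 = $2,804.67

$2,804.67


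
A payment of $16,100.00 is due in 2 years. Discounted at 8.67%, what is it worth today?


Formula: PV = FV / (1 + r)^n
Substituting: PV = $16,100.00 / (1 + 0.0867)^2
Discount factor: (1.0867)^2 = 1.180917
PV = $16,100.00 / 1.180917 = $13,633.47

$13,633.47


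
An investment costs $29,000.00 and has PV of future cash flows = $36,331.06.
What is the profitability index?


Formula: PI = PV(cash flows) / initial investment
Substituting: PI = $36,331.06 / $29,000.00
PI = 1.2528

1.2528


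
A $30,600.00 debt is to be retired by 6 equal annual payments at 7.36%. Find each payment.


Formula: PMT = PV * r / (1 - (1+r)^(-n))
Denominator: 1 - (1 + 0.0736)^(-6) = 0.346952
Numerator: $30,600.00 * 0.0736 = 2252.16
PMT = 2252.16 / 0.346952 = $6,491.27

$6,491.27


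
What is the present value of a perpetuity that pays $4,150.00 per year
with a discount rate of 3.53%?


Formula: PV = C / r
Substituting: PV = $4,150.00 / 0.0353
PV = $117,563.74

$117,563.74


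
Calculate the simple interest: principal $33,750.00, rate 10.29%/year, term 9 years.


Formula: I = P * r * t
Substituting: I = $33,750.00 * 0.1029 * 9
Step: I = $33,750.00 * 0.9261
I = $31,255.88

$31,255.88


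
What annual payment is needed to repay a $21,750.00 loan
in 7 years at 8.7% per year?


Formula: PMT = PV * r / (1 - (1+r)^(-n))
Denominator: 1 - (1 + 0.087)^(-7) = 0.44231
Numerator: $21,750.00 * 0.087 = 1892.25
PMT = 1892.25 / 0.44231 = $4,278.11

$4,278.11


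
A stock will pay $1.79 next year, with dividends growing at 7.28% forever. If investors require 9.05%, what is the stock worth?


Formula: P = D1 / (r - g)
Spread: r - g = 0.0905 - 0.0728 = 0.0177
Substituting: P = $1.79 / 0.0177
P = $101.13

$101.13


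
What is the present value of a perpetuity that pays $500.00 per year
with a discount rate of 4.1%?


Formula: PV = C / r
Substituting: PV = $500.00 / 0.041
PV = $12,195.12

$12,195.12
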